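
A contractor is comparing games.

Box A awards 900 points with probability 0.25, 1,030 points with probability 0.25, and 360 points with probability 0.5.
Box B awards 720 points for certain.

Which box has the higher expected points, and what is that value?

Box B (720 points)

Box A = 0.25 × 900 + 0.25 × 1030 + 0.5 × 360 = 225 + 257.5 + 180 = 662.5
Box B: 720 (certain)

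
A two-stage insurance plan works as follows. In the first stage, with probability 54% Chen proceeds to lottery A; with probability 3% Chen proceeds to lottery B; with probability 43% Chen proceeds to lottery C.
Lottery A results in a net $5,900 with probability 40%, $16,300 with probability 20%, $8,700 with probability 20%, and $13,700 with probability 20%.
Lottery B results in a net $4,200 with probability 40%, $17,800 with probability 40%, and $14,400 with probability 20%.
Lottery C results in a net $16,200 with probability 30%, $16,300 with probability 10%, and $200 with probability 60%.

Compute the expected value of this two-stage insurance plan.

EV(A) = 0.4 × 5900 + 0.2 × 16300 + 0.2 × 8700 + 0.2 × 13700 = 2360 + 3260 + 1740 + 2740 = 10100
EV(B) = 0.4 × 4200 + 0.4 × 17800 + 0.2 × 14400 = 1680 + 7120 + 2880 = 11680
EV(C) = 0.3 × 16200 + 0.1 × 16300 + 0.6 × 200 = 4860 + 1630 + 120 = 6610
Overall = 0.54 × 10100 + 0.03 × 11680 + 0.43 × 6610 = 5454 + 350.4 + 2842.3 = 8646.7

$8,646.70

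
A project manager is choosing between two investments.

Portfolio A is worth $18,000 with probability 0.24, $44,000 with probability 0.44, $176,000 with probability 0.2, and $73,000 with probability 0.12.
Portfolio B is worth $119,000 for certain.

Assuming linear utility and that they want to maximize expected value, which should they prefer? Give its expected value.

Portfolio A = 0.24 × 18000 + 0.44 × 44000 + 0.2 × 176000 + 0.12 × 73000 = 4320 + 19360 + 35200 + 8760 = 67640
Portfolio B: 119000 (certain)

Portfolio B ($119,000)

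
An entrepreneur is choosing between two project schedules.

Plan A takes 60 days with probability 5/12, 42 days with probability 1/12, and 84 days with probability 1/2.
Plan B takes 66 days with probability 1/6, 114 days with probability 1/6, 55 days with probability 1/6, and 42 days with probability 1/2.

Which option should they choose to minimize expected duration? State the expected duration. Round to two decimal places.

Plan B (60.17 days)

Plan A = 5/12 × 60 + 1/12 × 42 + 1/2 × 84 = 25 + 3.5 + 42 = 70.5
Plan B = 1/6 × 66 + 1/6 × 114 + 1/6 × 55 + 1/2 × 42 = 11 + 19 + 9.1667 + 21 = 60.1667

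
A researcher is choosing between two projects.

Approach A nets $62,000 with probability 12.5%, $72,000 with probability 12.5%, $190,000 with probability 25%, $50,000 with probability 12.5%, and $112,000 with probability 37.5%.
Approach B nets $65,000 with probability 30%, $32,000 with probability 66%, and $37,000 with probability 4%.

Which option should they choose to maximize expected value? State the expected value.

Approach A ($112,500)

Approach A = 0.125 × 62000 + 0.125 × 72000 + 0.25 × 190000 + 0.125 × 50000 + 0.375 × 112000 = 7750 + 9000 + 47500 + 6250 + 42000 = 112500
Approach B = 0.3 × 65000 + 0.66 × 32000 + 0.04 × 37000 = 19500 + 21120 + 1480 = 42100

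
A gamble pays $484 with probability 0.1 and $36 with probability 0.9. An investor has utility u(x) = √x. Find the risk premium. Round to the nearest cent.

$23.04

E[u] = 0.1·√484 + 0.9·√36 = 0.1·22 + 0.9·6 = 7.6
CE = (7.6)² = 57.76
Risk premium = EV − CE = 80.8 − 57.76 = 23.04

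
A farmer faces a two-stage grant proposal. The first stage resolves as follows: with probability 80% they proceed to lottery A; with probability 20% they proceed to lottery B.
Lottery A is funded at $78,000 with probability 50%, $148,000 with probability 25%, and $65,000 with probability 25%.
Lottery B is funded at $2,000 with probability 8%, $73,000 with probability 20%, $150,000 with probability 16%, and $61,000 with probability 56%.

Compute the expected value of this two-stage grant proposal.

EV(A) = 0.5 × 78000 + 0.25 × 148000 + 0.25 × 65000 = 39000 + 37000 + 16250 = 92250
EV(B) = 0.08 × 2000 + 0.2 × 73000 + 0.16 × 150000 + 0.56 × 61000 = 160 + 14600 + 24000 + 34160 = 72920
Overall = 0.8 × 92250 + 0.2 × 72920 = 73800 + 14584 = 88384

$88,384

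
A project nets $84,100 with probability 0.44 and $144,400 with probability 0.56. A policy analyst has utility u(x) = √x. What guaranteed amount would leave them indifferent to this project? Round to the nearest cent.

E[u] = 0.44·√84100 + 0.56·√144400 = 0.44·290 + 0.56·380 = 340.4
CE = (340.4)² = 115872.16

$115,872.16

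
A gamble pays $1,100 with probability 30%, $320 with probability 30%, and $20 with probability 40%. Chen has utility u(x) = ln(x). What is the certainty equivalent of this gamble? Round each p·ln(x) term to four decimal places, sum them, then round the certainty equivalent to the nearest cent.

E[u] = 0.3·ln(1100) + 0.3·ln(320) + 0.4·ln(20) = 2.1009 + 1.7305 + 1.1983 = 5.0297
CE = e^5.0297 ≈ 152.89

$152.89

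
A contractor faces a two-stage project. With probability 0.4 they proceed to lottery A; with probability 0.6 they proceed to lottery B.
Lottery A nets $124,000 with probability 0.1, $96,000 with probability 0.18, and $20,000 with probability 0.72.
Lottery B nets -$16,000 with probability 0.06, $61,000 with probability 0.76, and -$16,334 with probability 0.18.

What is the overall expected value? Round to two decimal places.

$43,107.93

EV(A) = 0.1 × 124000 + 0.18 × 96000 + 0.72 × 20000 = 12400 + 17280 + 14400 = 44080
EV(B) = 0.06 × (-16000) + 0.76 × 61000 + 0.18 × (-16334) = -960 + 46360 − 2940.12 = 42459.88
Overall = 0.4 × 44080 + 0.6 × 42459.88 = 17632 + 25475.928 = 43107.928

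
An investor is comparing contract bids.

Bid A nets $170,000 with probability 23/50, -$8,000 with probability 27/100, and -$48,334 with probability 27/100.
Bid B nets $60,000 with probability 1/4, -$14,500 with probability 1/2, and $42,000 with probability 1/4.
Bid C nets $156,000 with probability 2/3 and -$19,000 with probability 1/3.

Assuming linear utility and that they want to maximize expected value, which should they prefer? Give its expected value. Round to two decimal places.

Bid C ($97,666.67)

Bid A = 23/50 × 170000 + 27/100 × (-8000) + 27/100 × (-48334) = 78200 − 2160 − 13050.18 = 62989.82
Bid B = 1/4 × 60000 + 1/2 × (-14500) + 1/4 × 42000 = 15000 − 7250 + 10500 = 18250
Bid C = 2/3 × 156000 + 1/3 × (-19000) = 104000 − 6333.3333 = 97666.6667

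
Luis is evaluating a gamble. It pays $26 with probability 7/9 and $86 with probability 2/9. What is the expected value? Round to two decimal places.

$39.33

EV = 7/9 × 26 + 2/9 × 86 = 20.2222 + 19.1111 = 39.3333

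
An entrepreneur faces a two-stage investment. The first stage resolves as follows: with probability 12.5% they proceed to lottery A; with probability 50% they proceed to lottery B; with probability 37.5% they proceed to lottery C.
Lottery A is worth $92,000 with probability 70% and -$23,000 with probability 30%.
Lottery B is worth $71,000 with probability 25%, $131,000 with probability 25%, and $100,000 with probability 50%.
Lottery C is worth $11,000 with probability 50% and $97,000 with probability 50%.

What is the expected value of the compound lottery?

EV(A) = 0.7 × 92000 + 0.3 × (-23000) = 64400 − 6900 = 57500
EV(B) = 0.25 × 71000 + 0.25 × 131000 + 0.5 × 100000 = 17750 + 32750 + 50000 = 100500
EV(C) = 0.5 × 11000 + 0.5 × 97000 = 5500 + 48500 = 54000
Overall = 0.125 × 57500 + 0.5 × 100500 + 0.375 × 54000 = 7187.5 + 50250 + 20250 = 77687.5

$77,687.50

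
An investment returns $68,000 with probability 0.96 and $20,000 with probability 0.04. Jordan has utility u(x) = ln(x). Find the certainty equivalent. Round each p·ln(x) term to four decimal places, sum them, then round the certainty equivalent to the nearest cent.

E[u] = 0.96·ln(68000) + 0.04·ln(20000) = 10.6822 + 0.3961 = 11.0783
CE = e^11.0783 ≈ 64750.71

$64,750.71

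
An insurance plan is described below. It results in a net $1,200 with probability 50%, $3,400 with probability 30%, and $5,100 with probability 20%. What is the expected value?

$2,640

EV = 0.5 × 1200 + 0.3 × 3400 + 0.2 × 5100 = 600 + 1020 + 1020 = 2640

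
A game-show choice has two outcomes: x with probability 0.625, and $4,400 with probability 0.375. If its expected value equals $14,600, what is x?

x = $20,720

0.625·x + 0.375·4400 = 14600
0.625·x = 14600 − 1650 = 12950
x = 12950 / 0.625 = 20720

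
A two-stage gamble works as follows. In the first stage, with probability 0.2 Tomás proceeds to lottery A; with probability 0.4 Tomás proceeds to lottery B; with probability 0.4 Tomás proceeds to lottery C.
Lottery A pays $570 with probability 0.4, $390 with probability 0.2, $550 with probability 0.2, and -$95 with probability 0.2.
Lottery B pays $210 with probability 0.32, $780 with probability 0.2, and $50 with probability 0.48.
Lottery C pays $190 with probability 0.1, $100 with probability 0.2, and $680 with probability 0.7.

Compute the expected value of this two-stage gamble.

EV(A) = 0.4 × 570 + 0.2 × 390 + 0.2 × 550 + 0.2 × (-95) = 228 + 78 + 110 − 19 = 397
EV(B) = 0.32 × 210 + 0.2 × 780 + 0.48 × 50 = 67.2 + 156 + 24 = 247.2
EV(C) = 0.1 × 190 + 0.2 × 100 + 0.7 × 680 = 19 + 20 + 476 = 515
Overall = 0.2 × 397 + 0.4 × 247.2 + 0.4 × 515 = 79.4 + 98.88 + 206 = 384.28

$384.28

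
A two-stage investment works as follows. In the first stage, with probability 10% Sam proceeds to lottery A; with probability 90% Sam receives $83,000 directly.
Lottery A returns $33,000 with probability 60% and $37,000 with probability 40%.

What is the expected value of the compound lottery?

$78,160

EV(A) = 0.6 × 33000 + 0.4 × 37000 = 19800 + 14800 = 34600
Branch B: 83000 (certain)
Overall = 0.1 × 34600 + 0.9 × 83000 = 3460 + 74700 = 78160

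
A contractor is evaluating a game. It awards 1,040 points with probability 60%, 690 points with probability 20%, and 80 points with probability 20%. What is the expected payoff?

EV = 0.6 × 1040 + 0.2 × 690 + 0.2 × 80 = 624 + 138 + 16 = 778

778 points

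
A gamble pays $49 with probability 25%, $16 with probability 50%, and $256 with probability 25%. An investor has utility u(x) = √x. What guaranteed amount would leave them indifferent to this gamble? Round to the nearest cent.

$60.06

E[u] = 0.25·√49 + 0.5·√16 + 0.25·√256 = 0.25·7 + 0.5·4 + 0.25·16 = 7.75
CE = (7.75)² = 60.0625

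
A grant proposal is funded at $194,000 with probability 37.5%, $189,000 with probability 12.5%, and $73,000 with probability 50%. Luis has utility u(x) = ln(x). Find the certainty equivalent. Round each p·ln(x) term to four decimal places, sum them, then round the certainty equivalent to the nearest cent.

E[u] = 0.375·ln(194000) + 0.125·ln(189000) + 0.5·ln(73000) = 4.5659 + 1.5187 + 5.5991 = 11.6837
CE = e^11.6837 ≈ 118622.33

$118,622.33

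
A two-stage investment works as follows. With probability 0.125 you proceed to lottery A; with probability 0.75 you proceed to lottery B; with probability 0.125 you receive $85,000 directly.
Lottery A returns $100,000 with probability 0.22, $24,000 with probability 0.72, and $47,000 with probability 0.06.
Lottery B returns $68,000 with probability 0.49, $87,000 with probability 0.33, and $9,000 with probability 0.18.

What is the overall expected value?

$63,625

EV(A) = 0.22 × 100000 + 0.72 × 24000 + 0.06 × 47000 = 22000 + 17280 + 2820 = 42100
EV(B) = 0.49 × 68000 + 0.33 × 87000 + 0.18 × 9000 = 33320 + 28710 + 1620 = 63650
Branch C: 85000 (certain)
Overall = 0.125 × 42100 + 0.75 × 63650 + 0.125 × 85000 = 5262.5 + 47737.5 + 10625 = 63625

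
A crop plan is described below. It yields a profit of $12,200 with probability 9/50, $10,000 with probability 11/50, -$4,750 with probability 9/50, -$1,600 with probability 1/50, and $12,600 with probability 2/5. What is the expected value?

EV = 9/50 × 12200 + 11/50 × 10000 + 9/50 × (-4750) + 1/50 × (-1600) + 2/5 × 12600 = 2196 + 2200 − 855 − 32 + 5040 = 8549

$8,549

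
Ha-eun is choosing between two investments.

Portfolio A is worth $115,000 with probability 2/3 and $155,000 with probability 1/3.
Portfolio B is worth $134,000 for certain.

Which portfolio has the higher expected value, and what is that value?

Portfolio A = 2/3 × 115000 + 1/3 × 155000 = 76666.6667 + 51666.6667 = 128333.3333
Portfolio B: 134000 (certain)

Portfolio B ($134,000)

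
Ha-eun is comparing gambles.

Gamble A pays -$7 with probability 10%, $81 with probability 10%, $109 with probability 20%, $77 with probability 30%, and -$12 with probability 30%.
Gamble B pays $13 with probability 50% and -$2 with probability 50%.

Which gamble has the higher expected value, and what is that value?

Gamble A = 0.1 × (-7) + 0.1 × 81 + 0.2 × 109 + 0.3 × 77 + 0.3 × (-12) = -0.7 + 8.1 + 21.8 + 23.1 − 3.6 = 48.7
Gamble B = 0.5 × 13 + 0.5 × (-2) = 6.5 − 1 = 5.5

Gamble A ($48.70)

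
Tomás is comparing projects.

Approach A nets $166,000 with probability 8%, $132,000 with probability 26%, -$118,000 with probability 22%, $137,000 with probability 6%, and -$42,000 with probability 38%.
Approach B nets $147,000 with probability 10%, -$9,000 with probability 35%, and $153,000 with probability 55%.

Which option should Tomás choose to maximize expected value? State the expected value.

Approach B ($95,700)

Approach A = 0.08 × 166000 + 0.26 × 132000 + 0.22 × (-118000) + 0.06 × 137000 + 0.38 × (-42000) = 13280 + 34320 − 25960 + 8220 − 15960 = 13900
Approach B = 0.1 × 147000 + 0.35 × (-9000) + 0.55 × 153000 = 14700 − 3150 + 84150 = 95700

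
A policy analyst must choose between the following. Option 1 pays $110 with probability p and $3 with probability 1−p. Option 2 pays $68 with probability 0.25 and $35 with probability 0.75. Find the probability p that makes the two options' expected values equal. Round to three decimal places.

p = 0.376

EV(Option 2) = 0.25 × 68 + 0.75 × 35 = 17 + 26.25 = 43.25
p·110 + (1−p)·3 = 43.25
107p + 3 = 43.25
p = (43.25 − 3) / 107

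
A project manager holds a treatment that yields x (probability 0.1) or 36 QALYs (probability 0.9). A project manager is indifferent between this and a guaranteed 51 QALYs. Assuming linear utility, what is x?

x = 186 QALYs

0.1·x + 0.9·36 = 51
0.1·x = 51 − 32.4 = 18.6
x = 18.6 / 0.1 = 186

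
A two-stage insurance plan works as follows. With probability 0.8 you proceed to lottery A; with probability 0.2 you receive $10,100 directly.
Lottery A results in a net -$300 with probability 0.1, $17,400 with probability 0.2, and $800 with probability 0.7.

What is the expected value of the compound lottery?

EV(A) = 0.1 × (-300) + 0.2 × 17400 + 0.7 × 800 = -30 + 3480 + 560 = 4010
Branch B: 10100 (certain)
Overall = 0.8 × 4010 + 0.2 × 10100 = 3208 + 2020 = 5228

$5,228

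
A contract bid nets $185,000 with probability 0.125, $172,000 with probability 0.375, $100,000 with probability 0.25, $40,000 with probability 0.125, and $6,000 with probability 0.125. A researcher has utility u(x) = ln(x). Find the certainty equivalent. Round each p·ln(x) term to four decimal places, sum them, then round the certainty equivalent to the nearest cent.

E[u] = 0.125·ln(185000) + 0.375·ln(172000) + 0.25·ln(100000) + 0.125·ln(40000) + 0.125·ln(6000) = 1.5160 + 4.5207 + 2.8782 + 1.3246 + 1.0874 = 11.3269
CE = e^11.3269 ≈ 83025.25

$83,025.25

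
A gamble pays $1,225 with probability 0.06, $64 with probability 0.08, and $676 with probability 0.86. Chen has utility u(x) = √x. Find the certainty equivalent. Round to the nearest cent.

$630.01

E[u] = 0.06·√1225 + 0.08·√64 + 0.86·√676 = 0.06·35 + 0.08·8 + 0.86·26 = 25.1
CE = (25.1)² = 630.01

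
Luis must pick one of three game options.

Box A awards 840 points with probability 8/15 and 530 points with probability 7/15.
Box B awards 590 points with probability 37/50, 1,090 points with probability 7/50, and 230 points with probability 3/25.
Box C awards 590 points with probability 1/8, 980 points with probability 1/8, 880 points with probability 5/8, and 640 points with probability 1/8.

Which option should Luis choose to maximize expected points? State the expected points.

Box C (826.25 points)

Box A = 8/15 × 840 + 7/15 × 530 = 448 + 247.3333 = 695.3333
Box B = 37/50 × 590 + 7/50 × 1090 + 3/25 × 230 = 436.6 + 152.6 + 27.6 = 616.8
Box C = 1/8 × 590 + 1/8 × 980 + 5/8 × 880 + 1/8 × 640 = 73.75 + 122.5 + 550 + 80 = 826.25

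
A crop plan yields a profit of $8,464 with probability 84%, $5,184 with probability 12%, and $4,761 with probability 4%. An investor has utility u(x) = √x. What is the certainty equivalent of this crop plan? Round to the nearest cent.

E[u] = 0.84·√8464 + 0.12·√5184 + 0.04·√4761 = 0.84·92 + 0.12·72 + 0.04·69 = 88.68
CE = (88.68)² = 7864.1424

$7,864.14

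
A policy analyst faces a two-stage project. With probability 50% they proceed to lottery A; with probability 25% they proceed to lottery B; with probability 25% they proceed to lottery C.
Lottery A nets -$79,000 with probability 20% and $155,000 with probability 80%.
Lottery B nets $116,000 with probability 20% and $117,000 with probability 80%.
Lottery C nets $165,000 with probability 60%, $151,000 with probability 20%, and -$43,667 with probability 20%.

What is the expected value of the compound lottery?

EV(A) = 0.2 × (-79000) + 0.8 × 155000 = -15800 + 124000 = 108200
EV(B) = 0.2 × 116000 + 0.8 × 117000 = 23200 + 93600 = 116800
EV(C) = 0.6 × 165000 + 0.2 × 151000 + 0.2 × (-43667) = 99000 + 30200 − 8733.4 = 120466.6
Overall = 0.5 × 108200 + 0.25 × 116800 + 0.25 × 120466.6 = 54100 + 29200 + 30116.65 = 113416.65

$113,416.65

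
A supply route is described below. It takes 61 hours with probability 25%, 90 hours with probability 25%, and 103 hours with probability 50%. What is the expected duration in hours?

EV = 0.25 × 61 + 0.25 × 90 + 0.5 × 103 = 15.25 + 22.5 + 51.5 = 89.25

89.25 hours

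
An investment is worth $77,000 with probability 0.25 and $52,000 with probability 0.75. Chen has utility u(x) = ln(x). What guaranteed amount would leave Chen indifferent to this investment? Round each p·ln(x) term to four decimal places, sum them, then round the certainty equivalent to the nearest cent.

E[u] = 0.25·ln(77000) + 0.75·ln(52000) = 2.8129 + 8.1442 = 10.9571
CE = e^10.9571 ≈ 57359.86

$57,359.86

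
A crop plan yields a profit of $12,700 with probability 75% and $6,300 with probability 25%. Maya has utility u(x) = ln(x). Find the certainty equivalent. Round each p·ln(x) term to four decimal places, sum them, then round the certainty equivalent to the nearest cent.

E[u] = 0.75·ln(12700) + 0.25·ln(6300) = 7.0870 + 2.1871 = 9.2741
CE = e^9.2741 ≈ 10658.36

$10,658.36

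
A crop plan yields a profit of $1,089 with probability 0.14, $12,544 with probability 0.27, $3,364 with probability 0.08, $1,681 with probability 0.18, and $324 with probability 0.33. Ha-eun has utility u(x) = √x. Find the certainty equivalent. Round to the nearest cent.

E[u] = 0.14·√1089 + 0.27·√12544 + 0.08·√3364 + 0.18·√1681 + 0.33·√324 = 0.14·33 + 0.27·112 + 0.08·58 + 0.18·41 + 0.33·18 = 52.82
CE = (52.82)² = 2789.9524

$2,789.95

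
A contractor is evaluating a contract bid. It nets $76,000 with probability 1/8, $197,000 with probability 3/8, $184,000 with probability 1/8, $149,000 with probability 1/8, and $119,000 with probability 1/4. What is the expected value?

EV = 1/8 × 76000 + 3/8 × 197000 + 1/8 × 184000 + 1/8 × 149000 + 1/4 × 119000 = 9500 + 73875 + 23000 + 18625 + 29750 = 154750

$154,750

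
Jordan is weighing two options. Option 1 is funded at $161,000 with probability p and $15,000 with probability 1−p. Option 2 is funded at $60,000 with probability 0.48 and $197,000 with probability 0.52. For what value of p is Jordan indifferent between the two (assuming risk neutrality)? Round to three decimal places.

EV(Option 2) = 0.48 × 60000 + 0.52 × 197000 = 28800 + 102440 = 131240
p·161000 + (1−p)·15000 = 131240
146000p + 15000 = 131240
p = (131240 − 15000) / 146000

p = 0.796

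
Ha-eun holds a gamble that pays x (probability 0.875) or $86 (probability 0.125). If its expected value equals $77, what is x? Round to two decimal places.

x = $75.71

0.875·x + 0.125·86 = 77
0.875·x = 77 − 10.75 = 66.25
x = 66.25 / 0.875 = 75.7143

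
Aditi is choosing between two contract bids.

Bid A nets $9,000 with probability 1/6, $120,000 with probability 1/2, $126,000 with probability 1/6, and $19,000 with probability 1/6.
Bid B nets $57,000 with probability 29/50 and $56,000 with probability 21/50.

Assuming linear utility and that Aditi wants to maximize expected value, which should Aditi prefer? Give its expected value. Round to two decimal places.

Bid A ($85,666.67)

Bid A = 1/6 × 9000 + 1/2 × 120000 + 1/6 × 126000 + 1/6 × 19000 = 1500 + 60000 + 21000 + 3166.6667 = 85666.6667
Bid B = 29/50 × 57000 + 21/50 × 56000 = 33060 + 23520 = 56580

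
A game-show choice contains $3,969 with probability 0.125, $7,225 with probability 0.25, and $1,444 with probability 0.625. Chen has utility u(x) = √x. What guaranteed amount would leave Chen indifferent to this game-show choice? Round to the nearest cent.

$2,795.77

E[u] = 0.125·√3969 + 0.25·√7225 + 0.625·√1444 = 0.125·63 + 0.25·85 + 0.625·38 = 52.875
CE = (52.875)² = 2795.765625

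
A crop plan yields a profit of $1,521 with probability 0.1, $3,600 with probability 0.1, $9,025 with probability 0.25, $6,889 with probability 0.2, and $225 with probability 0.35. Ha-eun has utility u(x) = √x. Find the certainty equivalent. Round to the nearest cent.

$3,080.25

E[u] = 0.1·√1521 + 0.1·√3600 + 0.25·√9025 + 0.2·√6889 + 0.35·√225 = 0.1·39 + 0.1·60 + 0.25·95 + 0.2·83 + 0.35·15 = 55.5
CE = (55.5)² = 3080.25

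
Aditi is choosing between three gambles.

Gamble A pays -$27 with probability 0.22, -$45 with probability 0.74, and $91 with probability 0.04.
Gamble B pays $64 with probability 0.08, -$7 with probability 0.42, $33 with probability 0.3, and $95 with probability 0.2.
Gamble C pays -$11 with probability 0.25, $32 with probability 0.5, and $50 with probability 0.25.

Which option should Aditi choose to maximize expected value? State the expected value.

Gamble B ($31.08)

Gamble A = 0.22 × (-27) + 0.74 × (-45) + 0.04 × 91 = -5.94 − 33.3 + 3.64 = -35.6
Gamble B = 0.08 × 64 + 0.42 × (-7) + 0.3 × 33 + 0.2 × 95 = 5.12 − 2.94 + 9.9 + 19 = 31.08
Gamble C = 0.25 × (-11) + 0.5 × 32 + 0.25 × 50 = -2.75 + 16 + 12.5 = 25.75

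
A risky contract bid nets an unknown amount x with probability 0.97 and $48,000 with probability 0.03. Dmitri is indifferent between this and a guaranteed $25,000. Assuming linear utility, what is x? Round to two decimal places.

x = $24,288.66

0.97·x + 0.03·48000 = 25000
0.97·x = 25000 − 1440 = 23560
x = 23560 / 0.97 = 24288.6598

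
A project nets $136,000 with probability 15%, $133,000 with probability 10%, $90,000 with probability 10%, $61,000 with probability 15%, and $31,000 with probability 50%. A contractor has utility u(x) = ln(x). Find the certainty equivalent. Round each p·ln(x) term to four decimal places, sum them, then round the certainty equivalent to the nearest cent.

E[u] = 0.15·ln(136000) + 0.1·ln(133000) + 0.1·ln(90000) + 0.15·ln(61000) + 0.5·ln(31000) = 1.7731 + 1.1798 + 1.1408 + 1.6528 + 5.1709 = 10.9174
CE = e^10.9174 ≈ 55127.28

$55,127.28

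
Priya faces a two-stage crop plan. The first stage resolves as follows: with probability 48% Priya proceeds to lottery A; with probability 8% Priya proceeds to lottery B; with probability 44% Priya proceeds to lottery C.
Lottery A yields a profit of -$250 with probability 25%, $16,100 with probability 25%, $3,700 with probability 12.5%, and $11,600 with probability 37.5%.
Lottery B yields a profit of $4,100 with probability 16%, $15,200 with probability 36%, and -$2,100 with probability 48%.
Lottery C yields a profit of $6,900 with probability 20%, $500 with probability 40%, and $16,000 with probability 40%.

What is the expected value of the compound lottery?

$8,132.80

EV(A) = 0.25 × (-250) + 0.25 × 16100 + 0.125 × 3700 + 0.375 × 11600 = -62.5 + 4025 + 462.5 + 4350 = 8775
EV(B) = 0.16 × 4100 + 0.36 × 15200 + 0.48 × (-2100) = 656 + 5472 − 1008 = 5120
EV(C) = 0.2 × 6900 + 0.4 × 500 + 0.4 × 16000 = 1380 + 200 + 6400 = 7980
Overall = 0.48 × 8775 + 0.08 × 5120 + 0.44 × 7980 = 4212 + 409.6 + 3511.2 = 8132.8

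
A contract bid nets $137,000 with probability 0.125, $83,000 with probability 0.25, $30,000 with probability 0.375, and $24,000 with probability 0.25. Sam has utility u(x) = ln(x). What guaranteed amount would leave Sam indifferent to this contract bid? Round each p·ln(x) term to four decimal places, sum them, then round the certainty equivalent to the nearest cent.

E[u] = 0.125·ln(137000) + 0.25·ln(83000) + 0.375·ln(30000) + 0.25·ln(24000) = 1.4785 + 2.8316 + 3.8659 + 2.5215 = 10.6975
CE = e^10.6975 ≈ 44245.10

$44,245.10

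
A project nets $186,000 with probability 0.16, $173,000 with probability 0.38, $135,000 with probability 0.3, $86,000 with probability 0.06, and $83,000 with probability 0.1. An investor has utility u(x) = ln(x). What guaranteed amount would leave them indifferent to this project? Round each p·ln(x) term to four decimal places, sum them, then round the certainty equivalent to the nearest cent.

$144,769.77

E[u] = 0.16·ln(186000) + 0.38·ln(173000) + 0.3·ln(135000) + 0.06·ln(86000) + 0.1·ln(83000) = 1.9414 + 4.5832 + 3.5439 + 0.6817 + 1.1327 = 11.8829
CE = e^11.8829 ≈ 144769.77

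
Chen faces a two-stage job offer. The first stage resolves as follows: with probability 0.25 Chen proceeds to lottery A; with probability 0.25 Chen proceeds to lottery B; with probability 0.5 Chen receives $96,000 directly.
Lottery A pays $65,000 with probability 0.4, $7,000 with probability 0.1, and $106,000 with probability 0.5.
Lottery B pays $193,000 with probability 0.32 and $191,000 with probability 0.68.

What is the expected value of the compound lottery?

$115,835

EV(A) = 0.4 × 65000 + 0.1 × 7000 + 0.5 × 106000 = 26000 + 700 + 53000 = 79700
EV(B) = 0.32 × 193000 + 0.68 × 191000 = 61760 + 129880 = 191640
Branch C: 96000 (certain)
Overall = 0.25 × 79700 + 0.25 × 191640 + 0.5 × 96000 = 19925 + 47910 + 48000 = 115835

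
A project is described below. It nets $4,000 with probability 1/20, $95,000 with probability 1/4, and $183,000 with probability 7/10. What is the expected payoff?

$152,050

EV = 1/20 × 4000 + 1/4 × 95000 + 7/10 × 183000 = 200 + 23750 + 128100 = 152050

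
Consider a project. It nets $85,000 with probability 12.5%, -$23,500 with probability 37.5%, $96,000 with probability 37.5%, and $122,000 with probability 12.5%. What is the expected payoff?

EV = 0.125 × 85000 + 0.375 × (-23500) + 0.375 × 96000 + 0.125 × 122000 = 10625 − 8812.5 + 36000 + 15250 = 53062.5

$53,062.50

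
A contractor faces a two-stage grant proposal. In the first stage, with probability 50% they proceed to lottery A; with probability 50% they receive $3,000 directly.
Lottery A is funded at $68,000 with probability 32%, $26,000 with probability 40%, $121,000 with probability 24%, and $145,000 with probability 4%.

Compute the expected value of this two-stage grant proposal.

$35,000

EV(A) = 0.32 × 68000 + 0.4 × 26000 + 0.24 × 121000 + 0.04 × 145000 = 21760 + 10400 + 29040 + 5800 = 67000
Branch B: 3000 (certain)
Overall = 0.5 × 67000 + 0.5 × 3000 = 33500 + 1500 = 35000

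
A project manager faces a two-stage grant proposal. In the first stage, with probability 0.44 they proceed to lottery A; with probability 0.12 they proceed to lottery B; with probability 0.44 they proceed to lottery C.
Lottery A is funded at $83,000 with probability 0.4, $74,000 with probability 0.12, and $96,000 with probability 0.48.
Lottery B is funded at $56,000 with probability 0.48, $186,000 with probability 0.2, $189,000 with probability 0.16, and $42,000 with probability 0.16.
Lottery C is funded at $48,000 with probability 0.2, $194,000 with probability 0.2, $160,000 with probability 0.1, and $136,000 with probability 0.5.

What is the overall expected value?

$109,171.20

EV(A) = 0.4 × 83000 + 0.12 × 74000 + 0.48 × 96000 = 33200 + 8880 + 46080 = 88160
EV(B) = 0.48 × 56000 + 0.2 × 186000 + 0.16 × 189000 + 0.16 × 42000 = 26880 + 37200 + 30240 + 6720 = 101040
EV(C) = 0.2 × 48000 + 0.2 × 194000 + 0.1 × 160000 + 0.5 × 136000 = 9600 + 38800 + 16000 + 68000 = 132400
Overall = 0.44 × 88160 + 0.12 × 101040 + 0.44 × 132400 = 38790.4 + 12124.8 + 58256 = 109171.2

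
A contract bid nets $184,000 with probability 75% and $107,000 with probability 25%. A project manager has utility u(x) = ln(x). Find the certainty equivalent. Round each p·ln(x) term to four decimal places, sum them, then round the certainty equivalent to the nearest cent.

$160,668.74

E[u] = 0.75·ln(184000) + 0.25·ln(107000) = 9.0920 + 2.8951 = 11.9871
CE = e^11.9871 ≈ 160668.74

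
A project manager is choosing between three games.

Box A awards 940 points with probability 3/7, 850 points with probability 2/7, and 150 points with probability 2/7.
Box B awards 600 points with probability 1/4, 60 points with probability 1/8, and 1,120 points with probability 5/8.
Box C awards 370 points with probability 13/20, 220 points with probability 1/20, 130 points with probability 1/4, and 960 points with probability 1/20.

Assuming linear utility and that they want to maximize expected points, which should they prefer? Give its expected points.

Box A = 3/7 × 940 + 2/7 × 850 + 2/7 × 150 = 402.8571 + 242.8571 + 42.8571 = 688.5714
Box B = 1/4 × 600 + 1/8 × 60 + 5/8 × 1120 = 150 + 7.5 + 700 = 857.5
Box C = 13/20 × 370 + 1/20 × 220 + 1/4 × 130 + 1/20 × 960 = 240.5 + 11 + 32.5 + 48 = 332

Box B (857.5 points)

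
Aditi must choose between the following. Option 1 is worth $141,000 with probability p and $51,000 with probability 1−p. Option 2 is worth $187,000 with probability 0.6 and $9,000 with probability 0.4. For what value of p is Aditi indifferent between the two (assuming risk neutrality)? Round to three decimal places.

p = 0.720

EV(Option 2) = 0.6 × 187000 + 0.4 × 9000 = 112200 + 3600 = 115800
p·141000 + (1−p)·51000 = 115800
90000p + 51000 = 115800
p = (115800 − 51000) / 90000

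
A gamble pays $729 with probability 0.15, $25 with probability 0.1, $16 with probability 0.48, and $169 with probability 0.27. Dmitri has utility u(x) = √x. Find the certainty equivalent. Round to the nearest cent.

$99.60

E[u] = 0.15·√729 + 0.1·√25 + 0.48·√16 + 0.27·√169 = 0.15·27 + 0.1·5 + 0.48·4 + 0.27·13 = 9.98
CE = (9.98)² = 99.6004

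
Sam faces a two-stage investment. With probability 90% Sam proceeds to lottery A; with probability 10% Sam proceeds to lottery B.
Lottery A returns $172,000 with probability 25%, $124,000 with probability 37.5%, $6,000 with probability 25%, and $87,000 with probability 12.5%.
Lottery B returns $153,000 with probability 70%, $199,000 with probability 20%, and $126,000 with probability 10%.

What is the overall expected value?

EV(A) = 0.25 × 172000 + 0.375 × 124000 + 0.25 × 6000 + 0.125 × 87000 = 43000 + 46500 + 1500 + 10875 = 101875
EV(B) = 0.7 × 153000 + 0.2 × 199000 + 0.1 × 126000 = 107100 + 39800 + 12600 = 159500
Overall = 0.9 × 101875 + 0.1 × 159500 = 91687.5 + 15950 = 107637.5

$107,637.50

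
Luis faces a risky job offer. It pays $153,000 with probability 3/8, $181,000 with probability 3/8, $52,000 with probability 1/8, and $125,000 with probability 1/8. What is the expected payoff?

EV = 3/8 × 153000 + 3/8 × 181000 + 1/8 × 52000 + 1/8 × 125000 = 57375 + 67875 + 6500 + 15625 = 147375

$147,375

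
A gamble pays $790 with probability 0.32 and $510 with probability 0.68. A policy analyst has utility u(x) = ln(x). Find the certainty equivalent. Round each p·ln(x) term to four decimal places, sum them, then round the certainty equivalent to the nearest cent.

E[u] = 0.32·ln(790) + 0.68·ln(510) = 2.1351 + 4.2394 = 6.3745
CE = e^6.3745 ≈ 586.69

$586.69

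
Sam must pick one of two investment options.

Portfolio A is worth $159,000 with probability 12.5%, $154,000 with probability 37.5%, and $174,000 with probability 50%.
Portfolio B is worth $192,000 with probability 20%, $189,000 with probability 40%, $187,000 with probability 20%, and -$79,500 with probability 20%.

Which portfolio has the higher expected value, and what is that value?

Portfolio A ($164,625)

Portfolio A = 0.125 × 159000 + 0.375 × 154000 + 0.5 × 174000 = 19875 + 57750 + 87000 = 164625
Portfolio B = 0.2 × 192000 + 0.4 × 189000 + 0.2 × 187000 + 0.2 × (-79500) = 38400 + 75600 + 37400 − 15900 = 135500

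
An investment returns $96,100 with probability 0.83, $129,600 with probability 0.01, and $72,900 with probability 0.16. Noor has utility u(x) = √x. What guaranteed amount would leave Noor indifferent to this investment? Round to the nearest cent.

$92,476.81

E[u] = 0.83·√96100 + 0.01·√129600 + 0.16·√72900 = 0.83·310 + 0.01·360 + 0.16·270 = 304.1
CE = (304.1)² = 92476.81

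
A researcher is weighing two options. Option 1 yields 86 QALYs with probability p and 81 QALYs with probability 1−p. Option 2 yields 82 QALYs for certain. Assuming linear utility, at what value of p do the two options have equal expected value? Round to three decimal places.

p = 0.200

p·86 + (1−p)·81 = 82
5p + 81 = 82
p = (82 − 81) / 5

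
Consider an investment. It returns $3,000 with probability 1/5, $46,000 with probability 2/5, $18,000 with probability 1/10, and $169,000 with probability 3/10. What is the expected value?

EV = 1/5 × 3000 + 2/5 × 46000 + 1/10 × 18000 + 3/10 × 169000 = 600 + 18400 + 1800 + 50700 = 71500

$71,500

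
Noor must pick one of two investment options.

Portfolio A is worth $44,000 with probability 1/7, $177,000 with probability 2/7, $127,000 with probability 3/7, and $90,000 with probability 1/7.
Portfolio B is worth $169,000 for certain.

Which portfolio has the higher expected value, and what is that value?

Portfolio B ($169,000)

Portfolio A = 1/7 × 44000 + 2/7 × 177000 + 3/7 × 127000 + 1/7 × 90000 = 6285.7143 + 50571.4286 + 54428.5714 + 12857.1429 = 124142.8571
Portfolio B: 169000 (certain)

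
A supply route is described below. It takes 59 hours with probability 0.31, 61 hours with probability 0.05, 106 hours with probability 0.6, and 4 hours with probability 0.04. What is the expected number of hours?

85.1 hours

EV = 0.31 × 59 + 0.05 × 61 + 0.6 × 106 + 0.04 × 4 = 18.29 + 3.05 + 63.6 + 0.16 = 85.1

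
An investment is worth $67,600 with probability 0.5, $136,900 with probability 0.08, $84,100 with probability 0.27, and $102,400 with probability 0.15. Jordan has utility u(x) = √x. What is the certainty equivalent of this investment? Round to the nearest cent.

E[u] = 0.5·√67600 + 0.08·√136900 + 0.27·√84100 + 0.15·√102400 = 0.5·260 + 0.08·370 + 0.27·290 + 0.15·320 = 285.9
CE = (285.9)² = 81738.81

$81,738.81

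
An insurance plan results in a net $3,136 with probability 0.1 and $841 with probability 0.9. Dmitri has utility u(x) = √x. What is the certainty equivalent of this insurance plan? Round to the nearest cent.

$1,004.89

E[u] = 0.1·√3136 + 0.9·√841 = 0.1·56 + 0.9·29 = 31.7
CE = (31.7)² = 1004.89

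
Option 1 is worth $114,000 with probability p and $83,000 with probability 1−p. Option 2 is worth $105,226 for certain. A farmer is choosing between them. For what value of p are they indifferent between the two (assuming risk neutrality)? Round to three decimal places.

p = 0.717

p·114000 + (1−p)·83000 = 105226
31000p + 83000 = 105226
p = (105226 − 83000) / 31000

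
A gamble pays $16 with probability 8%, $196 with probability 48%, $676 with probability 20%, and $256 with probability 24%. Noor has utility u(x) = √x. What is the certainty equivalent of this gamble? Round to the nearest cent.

E[u] = 0.08·√16 + 0.48·√196 + 0.2·√676 + 0.24·√256 = 0.08·4 + 0.48·14 + 0.2·26 + 0.24·16 = 16.08
CE = (16.08)² = 258.5664

$258.57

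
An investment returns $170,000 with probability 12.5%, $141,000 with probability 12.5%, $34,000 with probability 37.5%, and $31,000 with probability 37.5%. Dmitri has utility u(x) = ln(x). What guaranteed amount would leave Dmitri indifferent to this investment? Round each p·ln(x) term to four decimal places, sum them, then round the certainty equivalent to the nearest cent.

$47,978.10

E[u] = 0.125·ln(170000) + 0.125·ln(141000) + 0.375·ln(34000) + 0.375·ln(31000) = 1.5054 + 1.4821 + 3.9128 + 3.8782 = 10.7785
CE = e^10.7785 ≈ 47978.10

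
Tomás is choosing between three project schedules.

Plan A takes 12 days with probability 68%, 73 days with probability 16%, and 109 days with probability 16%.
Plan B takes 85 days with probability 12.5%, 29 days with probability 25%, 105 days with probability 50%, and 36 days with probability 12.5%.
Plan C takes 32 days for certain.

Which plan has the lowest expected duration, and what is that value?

Plan A = 0.68 × 12 + 0.16 × 73 + 0.16 × 109 = 8.16 + 11.68 + 17.44 = 37.28
Plan B = 0.125 × 85 + 0.25 × 29 + 0.5 × 105 + 0.125 × 36 = 10.625 + 7.25 + 52.5 + 4.5 = 74.875
Plan C: 32 (certain)

Plan C (32 days)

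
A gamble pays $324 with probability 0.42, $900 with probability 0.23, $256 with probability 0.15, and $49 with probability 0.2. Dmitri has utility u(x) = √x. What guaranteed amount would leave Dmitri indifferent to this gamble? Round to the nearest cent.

$333.43

E[u] = 0.42·√324 + 0.23·√900 + 0.15·√256 + 0.2·√49 = 0.42·18 + 0.23·30 + 0.15·16 + 0.2·7 = 18.26
CE = (18.26)² = 333.4276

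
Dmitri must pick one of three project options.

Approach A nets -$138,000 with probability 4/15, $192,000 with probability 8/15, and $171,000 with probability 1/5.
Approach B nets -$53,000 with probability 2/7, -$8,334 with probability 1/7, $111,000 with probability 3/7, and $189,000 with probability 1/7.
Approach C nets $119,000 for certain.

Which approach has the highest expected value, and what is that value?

Approach A = 4/15 × (-138000) + 8/15 × 192000 + 1/5 × 171000 = -36800 + 102400 + 34200 = 99800
Approach B = 2/7 × (-53000) + 1/7 × (-8334) + 3/7 × 111000 + 1/7 × 189000 = -15142.8571 − 1190.5714 + 47571.4286 + 27000 = 58238
Approach C: 119000 (certain)

Approach C ($119,000)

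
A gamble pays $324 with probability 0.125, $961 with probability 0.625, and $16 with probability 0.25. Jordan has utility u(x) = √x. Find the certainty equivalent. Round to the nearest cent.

$511.89

E[u] = 0.125·√324 + 0.625·√961 + 0.25·√16 = 0.125·18 + 0.625·31 + 0.25·4 = 22.625
CE = (22.625)² = 511.890625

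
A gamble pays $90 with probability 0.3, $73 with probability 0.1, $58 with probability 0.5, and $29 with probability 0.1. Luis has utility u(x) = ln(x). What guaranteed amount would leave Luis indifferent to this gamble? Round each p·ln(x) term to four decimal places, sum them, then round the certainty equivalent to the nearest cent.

E[u] = 0.3·ln(90) + 0.1·ln(73) + 0.5·ln(58) + 0.1·ln(29) = 1.3499 + 0.4290 + 2.0302 + 0.3367 = 4.1458
CE = e^4.1458 ≈ 63.17

$63.17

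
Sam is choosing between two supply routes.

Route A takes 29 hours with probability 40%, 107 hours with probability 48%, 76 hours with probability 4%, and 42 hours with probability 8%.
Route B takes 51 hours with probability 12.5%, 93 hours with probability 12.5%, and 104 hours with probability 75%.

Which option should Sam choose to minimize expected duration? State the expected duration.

Route A = 0.4 × 29 + 0.48 × 107 + 0.04 × 76 + 0.08 × 42 = 11.6 + 51.36 + 3.04 + 3.36 = 69.36
Route B = 0.125 × 51 + 0.125 × 93 + 0.75 × 104 = 6.375 + 11.625 + 78 = 96

Route A (69.36 hours)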